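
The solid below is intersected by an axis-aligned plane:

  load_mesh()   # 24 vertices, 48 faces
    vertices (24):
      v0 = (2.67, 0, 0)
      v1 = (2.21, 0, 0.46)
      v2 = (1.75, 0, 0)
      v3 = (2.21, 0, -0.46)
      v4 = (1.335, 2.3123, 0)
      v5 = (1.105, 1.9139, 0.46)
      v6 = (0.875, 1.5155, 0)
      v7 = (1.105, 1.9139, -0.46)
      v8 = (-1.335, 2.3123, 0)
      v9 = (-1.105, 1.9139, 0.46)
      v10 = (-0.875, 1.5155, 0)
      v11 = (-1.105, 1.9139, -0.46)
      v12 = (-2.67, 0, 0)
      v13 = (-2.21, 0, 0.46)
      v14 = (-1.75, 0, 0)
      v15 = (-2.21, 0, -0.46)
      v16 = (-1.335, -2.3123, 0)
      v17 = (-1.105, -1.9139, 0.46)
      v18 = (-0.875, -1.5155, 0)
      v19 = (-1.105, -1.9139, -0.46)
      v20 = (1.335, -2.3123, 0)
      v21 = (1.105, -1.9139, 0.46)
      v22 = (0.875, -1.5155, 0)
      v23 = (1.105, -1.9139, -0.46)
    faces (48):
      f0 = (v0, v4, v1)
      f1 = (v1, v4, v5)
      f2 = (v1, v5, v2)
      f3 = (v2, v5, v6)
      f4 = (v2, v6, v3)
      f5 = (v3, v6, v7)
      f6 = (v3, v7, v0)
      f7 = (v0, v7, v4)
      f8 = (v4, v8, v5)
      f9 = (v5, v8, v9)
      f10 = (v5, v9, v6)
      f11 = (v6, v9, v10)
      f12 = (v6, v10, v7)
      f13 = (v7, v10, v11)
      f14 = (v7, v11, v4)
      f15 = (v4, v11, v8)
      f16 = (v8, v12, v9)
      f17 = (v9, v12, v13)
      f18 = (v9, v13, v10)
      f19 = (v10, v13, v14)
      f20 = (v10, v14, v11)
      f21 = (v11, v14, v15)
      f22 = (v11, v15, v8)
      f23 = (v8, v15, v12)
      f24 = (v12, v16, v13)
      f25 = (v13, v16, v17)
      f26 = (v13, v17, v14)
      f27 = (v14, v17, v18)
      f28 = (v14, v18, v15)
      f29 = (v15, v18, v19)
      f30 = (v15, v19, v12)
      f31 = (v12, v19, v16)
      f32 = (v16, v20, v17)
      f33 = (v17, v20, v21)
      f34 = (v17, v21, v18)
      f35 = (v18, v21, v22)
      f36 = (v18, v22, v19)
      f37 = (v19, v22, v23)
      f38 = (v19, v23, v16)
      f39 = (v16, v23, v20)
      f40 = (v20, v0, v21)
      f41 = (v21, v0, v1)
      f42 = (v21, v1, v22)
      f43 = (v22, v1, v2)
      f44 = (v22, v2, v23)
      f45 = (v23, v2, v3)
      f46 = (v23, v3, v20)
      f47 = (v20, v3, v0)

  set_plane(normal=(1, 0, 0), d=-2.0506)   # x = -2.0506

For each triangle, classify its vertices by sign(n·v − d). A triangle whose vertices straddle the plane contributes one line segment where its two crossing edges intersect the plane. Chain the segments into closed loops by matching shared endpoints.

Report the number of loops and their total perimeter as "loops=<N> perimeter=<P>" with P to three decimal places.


Straddling triangles (14 of 48):
  (v8,v12,v9) [+-+] → (-2.0506, 1.07284, 0)–(-2.0506, 0.757489, 0.18206)  len=0.3641
  (v9,v12,v13) [+--] → (-2.0506, 0.757489, 0.18206)–(-2.0506, 0.276087, 0.46)  len=0.5559
  (v9,v13,v10) [+-+] → (-2.0506, 0.276087, 0.46)–(-2.0506, 0.180952, 0.405076)  len=0.1099
  (v10,v13,v14) [+-+] → (-2.0506, 0.180952, 0.405076)–(-2.0506, 0, 0.3006)  len=0.2089
  (v11,v14,v15) [++-] → (-2.0506, 0, -0.3006)–(-2.0506, 0.276087, -0.46)  len=0.3188
  (v11,v15,v8) [+-+] → (-2.0506, 0.276087, -0.46)–(-2.0506, 0.421235, -0.376201)  len=0.1676
  (v8,v15,v12) [+--] → (-2.0506, 0.421235, -0.376201)–(-2.0506, 1.07284, 0)  len=0.7524
  (v12,v16,v13) [-+-] → (-2.0506, -1.07284, 0)–(-2.0506, -0.421235, 0.376201)  len=0.7524
  (v13,v16,v17) [-++] → (-2.0506, -0.421235, 0.376201)–(-2.0506, -0.276087, 0.46)  len=0.1676
  (v13,v17,v14) [-++] → (-2.0506, -0.276087, 0.46)–(-2.0506, 0, 0.3006)  len=0.3188
  (v14,v18,v15) [++-] → (-2.0506, -0.180952, -0.405076)–(-2.0506, 0, -0.3006)  len=0.2089
  (v15,v18,v19) [-++] → (-2.0506, -0.180952, -0.405076)–(-2.0506, -0.276087, -0.46)  len=0.1099
  (v15,v19,v12) [-+-] → (-2.0506, -0.276087, -0.46)–(-2.0506, -0.757489, -0.18206)  len=0.5559
  (v12,v19,v16) [-++] → (-2.0506, -0.757489, -0.18206)–(-2.0506, -1.07284, 0)  len=0.3641

Chained into 1 loop(s):
  loop 1: 14 segments, perimeter = 4.9552
Total perimeter = 4.955

loops=1 perimeter=4.955


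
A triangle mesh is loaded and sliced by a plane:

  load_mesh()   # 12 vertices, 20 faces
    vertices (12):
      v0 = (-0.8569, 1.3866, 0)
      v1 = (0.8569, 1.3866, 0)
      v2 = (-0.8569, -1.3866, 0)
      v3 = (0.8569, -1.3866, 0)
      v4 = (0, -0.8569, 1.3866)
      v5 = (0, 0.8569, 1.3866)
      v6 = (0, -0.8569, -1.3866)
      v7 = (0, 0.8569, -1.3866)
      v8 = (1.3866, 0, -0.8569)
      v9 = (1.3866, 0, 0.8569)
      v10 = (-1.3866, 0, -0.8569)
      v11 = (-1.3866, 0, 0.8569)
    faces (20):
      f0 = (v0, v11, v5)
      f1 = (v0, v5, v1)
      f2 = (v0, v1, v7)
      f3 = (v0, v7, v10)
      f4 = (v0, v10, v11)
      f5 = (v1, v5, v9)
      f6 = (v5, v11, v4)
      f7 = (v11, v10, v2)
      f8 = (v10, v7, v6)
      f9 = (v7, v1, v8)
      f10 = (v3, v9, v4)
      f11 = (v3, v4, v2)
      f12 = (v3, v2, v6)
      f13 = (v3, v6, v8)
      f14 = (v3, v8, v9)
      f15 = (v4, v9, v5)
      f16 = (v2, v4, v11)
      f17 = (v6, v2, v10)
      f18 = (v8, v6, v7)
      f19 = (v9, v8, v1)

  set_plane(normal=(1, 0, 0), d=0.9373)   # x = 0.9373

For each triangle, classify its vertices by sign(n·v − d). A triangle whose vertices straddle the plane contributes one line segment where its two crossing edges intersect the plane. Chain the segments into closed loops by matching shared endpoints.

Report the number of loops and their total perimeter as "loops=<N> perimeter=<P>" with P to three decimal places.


Straddling triangles (8 of 20):
  (v1,v5,v9) [--+] → (0.9373, 0.277661, 1.02854)–(0.9373, 1.17614, 0.130064)  len=1.2706
  (v7,v1,v8) [--+] → (0.9373, 1.17614, -0.130064)–(0.9373, 0.277661, -1.02854)  len=1.2706
  (v3,v9,v4) [-+-] → (0.9373, -1.17614, 0.130064)–(0.9373, -0.277661, 1.02854)  len=1.2706
  (v3,v6,v8) [--+] → (0.9373, -0.277661, -1.02854)–(0.9373, -1.17614, -0.130064)  len=1.2706
  (v3,v8,v9) [-++] → (0.9373, -1.17614, -0.130064)–(0.9373, -1.17614, 0.130064)  len=0.2601
  (v4,v9,v5) [-+-] → (0.9373, -0.277661, 1.02854)–(0.9373, 0.277661, 1.02854)  len=0.5553
  (v8,v6,v7) [+--] → (0.9373, -0.277661, -1.02854)–(0.9373, 0.277661, -1.02854)  len=0.5553
  (v9,v8,v1) [++-] → (0.9373, 1.17614, -0.130064)–(0.9373, 1.17614, 0.130064)  len=0.2601

Chained into 1 loop(s):
  loop 1: 8 segments, perimeter = 6.7134
Total perimeter = 6.713

loops=1 perimeter=6.713


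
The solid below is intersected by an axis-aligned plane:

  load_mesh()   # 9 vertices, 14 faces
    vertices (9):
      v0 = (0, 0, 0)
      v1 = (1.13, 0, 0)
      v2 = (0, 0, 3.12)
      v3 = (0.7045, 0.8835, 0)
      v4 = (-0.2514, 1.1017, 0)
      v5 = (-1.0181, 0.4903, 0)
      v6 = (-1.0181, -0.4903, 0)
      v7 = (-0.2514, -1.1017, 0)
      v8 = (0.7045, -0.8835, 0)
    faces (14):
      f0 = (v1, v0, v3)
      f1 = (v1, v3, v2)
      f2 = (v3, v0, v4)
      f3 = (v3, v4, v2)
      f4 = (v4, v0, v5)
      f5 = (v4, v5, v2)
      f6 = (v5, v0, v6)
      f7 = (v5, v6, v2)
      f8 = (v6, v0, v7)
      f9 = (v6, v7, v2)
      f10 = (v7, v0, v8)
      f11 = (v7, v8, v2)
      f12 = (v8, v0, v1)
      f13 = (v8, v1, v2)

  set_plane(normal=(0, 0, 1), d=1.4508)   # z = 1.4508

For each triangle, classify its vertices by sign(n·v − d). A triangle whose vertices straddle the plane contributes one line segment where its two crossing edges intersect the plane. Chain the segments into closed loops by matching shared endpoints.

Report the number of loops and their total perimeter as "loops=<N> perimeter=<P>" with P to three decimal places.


Straddling triangles (7 of 14):
  (v1,v3,v2) [--+] → (0.376908, 0.472672, 1.4508)–(0.60455, 0, 1.4508)  len=0.5246
  (v3,v4,v2) [--+] → (-0.134499, 0.589409, 1.4508)–(0.376908, 0.472672, 1.4508)  len=0.5246
  (v4,v5,v2) [--+] → (-0.544683, 0.262311, 1.4508)–(-0.134499, 0.58941, 1.4508)  len=0.5246
  (v5,v6,v2) [--+] → (-0.544683, -0.262311, 1.4508)–(-0.544683, 0.262311, 1.4508)  len=0.5246
  (v6,v7,v2) [--+] → (-0.134499, -0.589409, 1.4508)–(-0.544683, -0.262311, 1.4508)  len=0.5246
  (v7,v8,v2) [--+] → (0.376908, -0.472672, 1.4508)–(-0.134499, -0.58941, 1.4508)  len=0.5246
  (v8,v1,v2) [--+] → (0.60455, 0, 1.4508)–(0.376908, -0.472672, 1.4508)  len=0.5246

Chained into 1 loop(s):
  loop 1: 7 segments, perimeter = 3.6723
Total perimeter = 3.672

loops=1 perimeter=3.672


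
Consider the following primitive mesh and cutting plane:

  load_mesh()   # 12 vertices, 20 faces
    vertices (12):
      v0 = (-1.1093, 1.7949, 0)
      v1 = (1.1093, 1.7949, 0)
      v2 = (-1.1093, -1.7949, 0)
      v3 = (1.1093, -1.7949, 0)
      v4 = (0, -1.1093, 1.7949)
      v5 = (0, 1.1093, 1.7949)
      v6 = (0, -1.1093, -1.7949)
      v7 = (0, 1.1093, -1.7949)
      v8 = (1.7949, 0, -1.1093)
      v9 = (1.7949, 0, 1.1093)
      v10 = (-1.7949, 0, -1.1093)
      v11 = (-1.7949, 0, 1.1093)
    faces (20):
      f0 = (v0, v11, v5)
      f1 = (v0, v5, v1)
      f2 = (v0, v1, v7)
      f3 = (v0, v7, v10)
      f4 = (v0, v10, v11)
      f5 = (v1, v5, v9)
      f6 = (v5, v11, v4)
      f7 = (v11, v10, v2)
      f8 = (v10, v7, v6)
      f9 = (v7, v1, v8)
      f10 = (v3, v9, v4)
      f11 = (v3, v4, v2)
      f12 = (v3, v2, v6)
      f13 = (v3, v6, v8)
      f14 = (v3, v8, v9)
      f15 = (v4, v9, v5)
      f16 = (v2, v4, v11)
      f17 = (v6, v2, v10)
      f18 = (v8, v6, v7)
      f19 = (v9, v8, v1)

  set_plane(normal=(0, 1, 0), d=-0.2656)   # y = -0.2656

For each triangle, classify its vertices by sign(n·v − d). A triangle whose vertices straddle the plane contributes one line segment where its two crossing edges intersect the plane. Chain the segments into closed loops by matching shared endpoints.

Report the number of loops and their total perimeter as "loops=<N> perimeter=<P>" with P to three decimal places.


loops=1 perimeter=11.483

Straddling triangles (10 of 20):
  (v5,v11,v4) [++-] → (-1.36515, -0.2656, 1.27345)–(0, -0.2656, 1.7949)  len=1.4613
  (v11,v10,v2) [++-] → (-1.69345, -0.2656, -0.945152)–(-1.69345, -0.2656, 0.945152)  len=1.8903
  (v10,v7,v6) [++-] → (0, -0.2656, -1.7949)–(-1.36515, -0.2656, -1.27345)  len=1.4613
  (v3,v9,v4) [-+-] → (1.69345, -0.2656, 0.945152)–(1.36515, -0.2656, 1.27345)  len=0.4643
  (v3,v6,v8) [--+] → (1.36515, -0.2656, -1.27345)–(1.69345, -0.2656, -0.945152)  len=0.4643
  (v3,v8,v9) [-++] → (1.69345, -0.2656, -0.945152)–(1.69345, -0.2656, 0.945152)  len=1.8903
  (v4,v9,v5) [-++] → (1.36515, -0.2656, 1.27345)–(0, -0.2656, 1.7949)  len=1.4613
  (v2,v4,v11) [--+] → (-1.36515, -0.2656, 1.27345)–(-1.69345, -0.2656, 0.945152)  len=0.4643
  (v6,v2,v10) [--+] → (-1.69345, -0.2656, -0.945152)–(-1.36515, -0.2656, -1.27345)  len=0.4643
  (v8,v6,v7) [+-+] → (1.36515, -0.2656, -1.27345)–(0, -0.2656, -1.7949)  len=1.4613

Chained into 1 loop(s):
  loop 1: 10 segments, perimeter = 11.4831
Total perimeter = 11.483


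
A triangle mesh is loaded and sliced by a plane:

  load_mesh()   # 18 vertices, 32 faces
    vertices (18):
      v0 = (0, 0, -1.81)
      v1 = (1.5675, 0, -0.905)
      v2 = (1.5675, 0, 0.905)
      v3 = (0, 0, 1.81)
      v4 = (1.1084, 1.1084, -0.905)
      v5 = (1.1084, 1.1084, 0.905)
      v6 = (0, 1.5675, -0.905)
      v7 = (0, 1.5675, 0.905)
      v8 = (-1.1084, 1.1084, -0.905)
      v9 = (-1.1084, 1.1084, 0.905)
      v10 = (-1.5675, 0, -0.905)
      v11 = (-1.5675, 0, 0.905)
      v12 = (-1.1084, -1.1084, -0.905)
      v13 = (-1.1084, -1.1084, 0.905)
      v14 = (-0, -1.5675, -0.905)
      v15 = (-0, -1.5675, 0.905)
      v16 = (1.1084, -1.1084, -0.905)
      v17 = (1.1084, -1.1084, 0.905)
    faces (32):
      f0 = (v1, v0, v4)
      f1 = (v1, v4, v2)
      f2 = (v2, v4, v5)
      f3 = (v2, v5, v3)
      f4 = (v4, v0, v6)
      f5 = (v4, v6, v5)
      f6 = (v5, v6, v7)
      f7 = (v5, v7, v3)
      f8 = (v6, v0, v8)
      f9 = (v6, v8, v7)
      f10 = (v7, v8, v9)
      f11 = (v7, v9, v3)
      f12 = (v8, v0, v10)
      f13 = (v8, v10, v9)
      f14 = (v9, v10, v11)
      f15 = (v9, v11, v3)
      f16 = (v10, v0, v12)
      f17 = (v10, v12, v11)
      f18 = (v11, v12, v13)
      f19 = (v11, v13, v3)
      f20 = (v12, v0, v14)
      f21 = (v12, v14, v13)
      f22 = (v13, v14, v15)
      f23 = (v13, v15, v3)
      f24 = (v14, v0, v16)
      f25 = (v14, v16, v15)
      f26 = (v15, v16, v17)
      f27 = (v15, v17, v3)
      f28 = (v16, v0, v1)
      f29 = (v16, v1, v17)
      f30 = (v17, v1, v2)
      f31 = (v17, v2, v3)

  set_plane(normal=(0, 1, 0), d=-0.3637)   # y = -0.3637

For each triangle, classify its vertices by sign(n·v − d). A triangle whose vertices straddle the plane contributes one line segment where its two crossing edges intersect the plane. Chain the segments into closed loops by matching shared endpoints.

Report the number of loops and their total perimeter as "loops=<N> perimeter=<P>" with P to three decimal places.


Straddling triangles (12 of 32):
  (v10,v0,v12) [++-] → (-0.3637, -0.3637, -1.51304)–(-1.41686, -0.3637, -0.905)  len=1.2161
  (v10,v12,v11) [+-+] → (-1.41686, -0.3637, -0.905)–(-1.41686, -0.3637, 0.311084)  len=1.2161
  (v11,v12,v13) [+--] → (-1.41686, -0.3637, 0.311084)–(-1.41686, -0.3637, 0.905)  len=0.5939
  (v11,v13,v3) [+-+] → (-1.41686, -0.3637, 0.905)–(-0.3637, -0.3637, 1.51304)  len=1.2161
  (v12,v0,v14) [-+-] → (-0.3637, -0.3637, -1.51304)–(0, -0.3637, -1.60002)  len=0.3740
  (v13,v15,v3) [--+] → (0, -0.3637, 1.60002)–(-0.3637, -0.3637, 1.51304)  len=0.3740
  (v14,v0,v16) [-+-] → (0, -0.3637, -1.60002)–(0.3637, -0.3637, -1.51304)  len=0.3740
  (v15,v17,v3) [--+] → (0.3637, -0.3637, 1.51304)–(0, -0.3637, 1.60002)  len=0.3740
  (v16,v0,v1) [-++] → (0.3637, -0.3637, -1.51304)–(1.41686, -0.3637, -0.905)  len=1.2161
  (v16,v1,v17) [-+-] → (1.41686, -0.3637, -0.905)–(1.41686, -0.3637, -0.311084)  len=0.5939
  (v17,v1,v2) [-++] → (1.41686, -0.3637, -0.311084)–(1.41686, -0.3637, 0.905)  len=1.2161
  (v17,v2,v3) [-++] → (1.41686, -0.3637, 0.905)–(0.3637, -0.3637, 1.51304)  len=1.2161

Chained into 1 loop(s):
  loop 1: 12 segments, perimeter = 9.9801
Total perimeter = 9.980

loops=1 perimeter=9.980


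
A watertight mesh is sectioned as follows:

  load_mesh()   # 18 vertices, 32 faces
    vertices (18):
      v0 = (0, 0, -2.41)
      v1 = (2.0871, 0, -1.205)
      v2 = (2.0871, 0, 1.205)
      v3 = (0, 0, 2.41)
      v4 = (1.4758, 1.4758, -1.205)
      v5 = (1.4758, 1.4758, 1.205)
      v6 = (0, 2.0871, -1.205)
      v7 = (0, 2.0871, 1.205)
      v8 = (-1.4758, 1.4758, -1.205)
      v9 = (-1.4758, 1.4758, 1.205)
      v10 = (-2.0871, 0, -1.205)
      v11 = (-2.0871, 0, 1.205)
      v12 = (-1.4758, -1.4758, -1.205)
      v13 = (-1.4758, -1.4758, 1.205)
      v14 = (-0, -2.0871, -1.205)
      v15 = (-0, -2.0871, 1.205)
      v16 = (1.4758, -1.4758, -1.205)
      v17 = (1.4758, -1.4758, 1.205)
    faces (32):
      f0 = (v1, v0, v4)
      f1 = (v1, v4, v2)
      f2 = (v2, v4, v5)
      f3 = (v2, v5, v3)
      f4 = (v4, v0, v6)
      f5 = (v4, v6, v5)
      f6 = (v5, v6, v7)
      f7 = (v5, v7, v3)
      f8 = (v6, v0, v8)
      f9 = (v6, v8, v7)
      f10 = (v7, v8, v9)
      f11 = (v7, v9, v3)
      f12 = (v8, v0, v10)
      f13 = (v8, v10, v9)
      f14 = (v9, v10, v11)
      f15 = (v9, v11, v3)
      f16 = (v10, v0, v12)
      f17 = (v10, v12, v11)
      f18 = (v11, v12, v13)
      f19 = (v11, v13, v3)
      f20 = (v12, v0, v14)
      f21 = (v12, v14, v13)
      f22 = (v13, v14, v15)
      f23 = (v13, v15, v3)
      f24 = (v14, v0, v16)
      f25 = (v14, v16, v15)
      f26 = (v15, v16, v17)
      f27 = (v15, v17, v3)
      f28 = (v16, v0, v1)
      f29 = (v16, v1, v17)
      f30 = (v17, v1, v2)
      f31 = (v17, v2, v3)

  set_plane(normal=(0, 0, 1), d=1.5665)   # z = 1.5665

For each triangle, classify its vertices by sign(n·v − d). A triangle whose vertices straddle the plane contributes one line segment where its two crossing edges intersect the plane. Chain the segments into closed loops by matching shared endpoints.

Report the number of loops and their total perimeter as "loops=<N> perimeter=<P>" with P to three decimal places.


loops=1 perimeter=8.945

Straddling triangles (8 of 32):
  (v2,v5,v3) [--+] → (1.03306, 1.03306, 1.5665)–(1.46097, 0, 1.5665)  len=1.1182
  (v5,v7,v3) [--+] → (0, 1.46097, 1.5665)–(1.03306, 1.03306, 1.5665)  len=1.1182
  (v7,v9,v3) [--+] → (-1.03306, 1.03306, 1.5665)–(0, 1.46097, 1.5665)  len=1.1182
  (v9,v11,v3) [--+] → (-1.46097, 0, 1.5665)–(-1.03306, 1.03306, 1.5665)  len=1.1182
  (v11,v13,v3) [--+] → (-1.03306, -1.03306, 1.5665)–(-1.46097, 0, 1.5665)  len=1.1182
  (v13,v15,v3) [--+] → (0, -1.46097, 1.5665)–(-1.03306, -1.03306, 1.5665)  len=1.1182
  (v15,v17,v3) [--+] → (1.03306, -1.03306, 1.5665)–(0, -1.46097, 1.5665)  len=1.1182
  (v17,v2,v3) [--+] → (1.46097, 0, 1.5665)–(1.03306, -1.03306, 1.5665)  len=1.1182

Chained into 1 loop(s):
  loop 1: 8 segments, perimeter = 8.9454
Total perimeter = 8.945


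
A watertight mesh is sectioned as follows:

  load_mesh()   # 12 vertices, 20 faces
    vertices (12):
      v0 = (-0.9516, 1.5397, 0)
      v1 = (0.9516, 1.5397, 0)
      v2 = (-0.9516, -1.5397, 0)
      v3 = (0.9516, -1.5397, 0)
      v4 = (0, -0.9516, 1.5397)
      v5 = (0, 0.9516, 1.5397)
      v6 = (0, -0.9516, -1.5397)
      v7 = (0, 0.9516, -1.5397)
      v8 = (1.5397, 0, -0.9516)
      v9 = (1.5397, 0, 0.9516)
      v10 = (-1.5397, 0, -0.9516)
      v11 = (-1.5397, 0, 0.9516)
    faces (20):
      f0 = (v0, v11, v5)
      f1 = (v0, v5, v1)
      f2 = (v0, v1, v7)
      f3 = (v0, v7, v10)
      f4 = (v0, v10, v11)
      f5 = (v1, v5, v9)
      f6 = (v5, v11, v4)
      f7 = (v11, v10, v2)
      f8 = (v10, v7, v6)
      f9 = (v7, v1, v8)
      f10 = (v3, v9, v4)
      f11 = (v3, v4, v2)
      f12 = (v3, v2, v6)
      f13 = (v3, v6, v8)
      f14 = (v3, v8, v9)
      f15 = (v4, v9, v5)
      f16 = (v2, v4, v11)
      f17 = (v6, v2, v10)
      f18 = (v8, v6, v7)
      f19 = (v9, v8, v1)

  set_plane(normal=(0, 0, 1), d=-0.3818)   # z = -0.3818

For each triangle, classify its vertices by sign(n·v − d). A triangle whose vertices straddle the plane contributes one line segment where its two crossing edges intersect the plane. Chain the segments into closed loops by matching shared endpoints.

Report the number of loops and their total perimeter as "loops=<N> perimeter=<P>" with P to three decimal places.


Straddling triangles (10 of 20):
  (v0,v1,v7) [++-] → (0.715631, 1.39387, -0.3818)–(-0.715631, 1.39387, -0.3818)  len=1.4313
  (v0,v7,v10) [+--] → (-0.715631, 1.39387, -0.3818)–(-1.18756, 0.921943, -0.3818)  len=0.6674
  (v0,v10,v11) [+-+] → (-1.18756, 0.921943, -0.3818)–(-1.5397, 0, -0.3818)  len=0.9869
  (v11,v10,v2) [+-+] → (-1.5397, 0, -0.3818)–(-1.18756, -0.921943, -0.3818)  len=0.9869
  (v7,v1,v8) [-+-] → (0.715631, 1.39387, -0.3818)–(1.18756, 0.921943, -0.3818)  len=0.6674
  (v3,v2,v6) [++-] → (-0.715631, -1.39387, -0.3818)–(0.715631, -1.39387, -0.3818)  len=1.4313
  (v3,v6,v8) [+--] → (0.715631, -1.39387, -0.3818)–(1.18756, -0.921943, -0.3818)  len=0.6674
  (v3,v8,v9) [+-+] → (1.18756, -0.921943, -0.3818)–(1.5397, 0, -0.3818)  len=0.9869
  (v6,v2,v10) [-+-] → (-0.715631, -1.39387, -0.3818)–(-1.18756, -0.921943, -0.3818)  len=0.6674
  (v9,v8,v1) [+-+] → (1.5397, 0, -0.3818)–(1.18756, 0.921943, -0.3818)  len=0.9869

Chained into 1 loop(s):
  loop 1: 10 segments, perimeter = 9.4798
Total perimeter = 9.480

loops=1 perimeter=9.480


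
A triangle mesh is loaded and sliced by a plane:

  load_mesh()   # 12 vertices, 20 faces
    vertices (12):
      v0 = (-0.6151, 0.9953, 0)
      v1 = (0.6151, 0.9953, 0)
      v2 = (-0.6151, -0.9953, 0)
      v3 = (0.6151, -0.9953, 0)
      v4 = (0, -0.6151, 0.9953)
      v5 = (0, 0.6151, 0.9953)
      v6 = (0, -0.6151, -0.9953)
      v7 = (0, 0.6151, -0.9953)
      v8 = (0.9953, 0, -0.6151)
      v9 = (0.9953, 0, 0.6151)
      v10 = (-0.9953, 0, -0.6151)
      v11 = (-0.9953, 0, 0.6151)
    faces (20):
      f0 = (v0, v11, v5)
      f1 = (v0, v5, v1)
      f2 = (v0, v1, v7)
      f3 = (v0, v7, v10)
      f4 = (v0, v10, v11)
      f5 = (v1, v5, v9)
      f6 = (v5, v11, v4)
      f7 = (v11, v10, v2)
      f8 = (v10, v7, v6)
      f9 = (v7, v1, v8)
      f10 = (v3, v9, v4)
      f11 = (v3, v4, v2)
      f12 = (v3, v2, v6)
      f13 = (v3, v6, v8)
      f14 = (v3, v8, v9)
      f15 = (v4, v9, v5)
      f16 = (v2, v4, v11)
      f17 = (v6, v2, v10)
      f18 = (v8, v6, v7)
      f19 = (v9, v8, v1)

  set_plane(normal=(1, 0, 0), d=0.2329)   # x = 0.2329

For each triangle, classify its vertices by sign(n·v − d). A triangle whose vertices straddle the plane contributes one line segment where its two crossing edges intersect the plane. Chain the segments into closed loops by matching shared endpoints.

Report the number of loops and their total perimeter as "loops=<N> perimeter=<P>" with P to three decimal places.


loops=1 perimeter=6.161

Straddling triangles (10 of 20):
  (v0,v5,v1) [--+] → (0.2329, 0.759058, 0.618442)–(0.2329, 0.9953, 0)  len=0.6620
  (v0,v1,v7) [-+-] → (0.2329, 0.9953, 0)–(0.2329, 0.759058, -0.618442)  len=0.6620
  (v1,v5,v9) [+-+] → (0.2329, 0.759058, 0.618442)–(0.2329, 0.471167, 0.906333)  len=0.4071
  (v7,v1,v8) [-++] → (0.2329, 0.759058, -0.618442)–(0.2329, 0.471167, -0.906333)  len=0.4071
  (v3,v9,v4) [++-] → (0.2329, -0.471167, 0.906333)–(0.2329, -0.759058, 0.618442)  len=0.4071
  (v3,v4,v2) [+--] → (0.2329, -0.759058, 0.618442)–(0.2329, -0.9953, 0)  len=0.6620
  (v3,v2,v6) [+--] → (0.2329, -0.9953, 0)–(0.2329, -0.759058, -0.618442)  len=0.6620
  (v3,v6,v8) [+-+] → (0.2329, -0.759058, -0.618442)–(0.2329, -0.471167, -0.906333)  len=0.4071
  (v4,v9,v5) [-+-] → (0.2329, -0.471167, 0.906333)–(0.2329, 0.471167, 0.906333)  len=0.9423
  (v8,v6,v7) [+--] → (0.2329, -0.471167, -0.906333)–(0.2329, 0.471167, -0.906333)  len=0.9423

Chained into 1 loop(s):
  loop 1: 10 segments, perimeter = 6.1613
Total perimeter = 6.161


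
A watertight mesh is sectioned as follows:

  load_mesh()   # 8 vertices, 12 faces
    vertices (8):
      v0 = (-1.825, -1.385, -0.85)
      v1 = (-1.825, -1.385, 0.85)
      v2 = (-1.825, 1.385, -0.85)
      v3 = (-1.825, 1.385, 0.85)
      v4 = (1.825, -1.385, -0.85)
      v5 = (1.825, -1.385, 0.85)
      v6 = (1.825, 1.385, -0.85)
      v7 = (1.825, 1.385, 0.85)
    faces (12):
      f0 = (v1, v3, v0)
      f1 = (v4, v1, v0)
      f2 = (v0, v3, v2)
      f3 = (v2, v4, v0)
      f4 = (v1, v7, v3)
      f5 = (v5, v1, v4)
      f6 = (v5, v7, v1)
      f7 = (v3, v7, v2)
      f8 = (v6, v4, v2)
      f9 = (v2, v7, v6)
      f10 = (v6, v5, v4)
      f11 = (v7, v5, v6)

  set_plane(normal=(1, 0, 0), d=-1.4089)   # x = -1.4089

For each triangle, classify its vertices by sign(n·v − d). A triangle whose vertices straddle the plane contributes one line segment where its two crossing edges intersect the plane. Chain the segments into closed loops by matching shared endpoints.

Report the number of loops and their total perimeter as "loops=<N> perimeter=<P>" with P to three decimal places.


Straddling triangles (8 of 12):
  (v4,v1,v0) [+--] → (-1.4089, -1.385, 0.6562)–(-1.4089, -1.385, -0.85)  len=1.5062
  (v2,v4,v0) [-+-] → (-1.4089, 1.06922, -0.85)–(-1.4089, -1.385, -0.85)  len=2.4542
  (v1,v7,v3) [-+-] → (-1.4089, -1.06922, 0.85)–(-1.4089, 1.385, 0.85)  len=2.4542
  (v5,v1,v4) [+-+] → (-1.4089, -1.385, 0.85)–(-1.4089, -1.385, 0.6562)  len=0.1938
  (v5,v7,v1) [++-] → (-1.4089, -1.06922, 0.85)–(-1.4089, -1.385, 0.85)  len=0.3158
  (v3,v7,v2) [-+-] → (-1.4089, 1.385, 0.85)–(-1.4089, 1.385, -0.6562)  len=1.5062
  (v6,v4,v2) [++-] → (-1.4089, 1.06922, -0.85)–(-1.4089, 1.385, -0.85)  len=0.3158
  (v2,v7,v6) [-++] → (-1.4089, 1.385, -0.6562)–(-1.4089, 1.385, -0.85)  len=0.1938

Chained into 1 loop(s):
  loop 1: 8 segments, perimeter = 8.9400
Total perimeter = 8.940

loops=1 perimeter=8.940


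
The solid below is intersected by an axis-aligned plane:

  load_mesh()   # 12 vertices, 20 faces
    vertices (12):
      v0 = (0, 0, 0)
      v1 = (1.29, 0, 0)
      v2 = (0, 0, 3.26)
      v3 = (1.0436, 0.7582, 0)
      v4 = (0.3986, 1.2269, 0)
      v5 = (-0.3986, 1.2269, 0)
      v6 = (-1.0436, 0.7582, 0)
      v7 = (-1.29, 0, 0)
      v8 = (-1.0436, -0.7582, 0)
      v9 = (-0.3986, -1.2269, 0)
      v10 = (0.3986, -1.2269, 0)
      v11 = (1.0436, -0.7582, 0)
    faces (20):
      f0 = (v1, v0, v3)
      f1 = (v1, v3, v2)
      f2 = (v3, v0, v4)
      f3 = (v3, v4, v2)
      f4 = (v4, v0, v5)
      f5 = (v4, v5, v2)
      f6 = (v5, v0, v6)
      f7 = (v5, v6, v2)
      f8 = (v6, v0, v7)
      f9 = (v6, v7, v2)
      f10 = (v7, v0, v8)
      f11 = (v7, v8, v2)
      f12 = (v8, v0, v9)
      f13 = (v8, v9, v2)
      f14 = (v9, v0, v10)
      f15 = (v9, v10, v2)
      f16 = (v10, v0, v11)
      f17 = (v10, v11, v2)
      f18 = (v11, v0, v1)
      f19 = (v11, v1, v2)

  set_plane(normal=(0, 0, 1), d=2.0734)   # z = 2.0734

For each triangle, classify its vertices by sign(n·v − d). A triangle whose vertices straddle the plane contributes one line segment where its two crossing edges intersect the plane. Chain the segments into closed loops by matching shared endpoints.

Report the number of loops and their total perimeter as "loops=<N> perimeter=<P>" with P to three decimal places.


loops=1 perimeter=2.902

Straddling triangles (10 of 20):
  (v1,v3,v2) [--+] → (0.379858, 0.275975, 2.0734)–(0.469544, 0, 2.0734)  len=0.2902
  (v3,v4,v2) [--+] → (0.145086, 0.446577, 2.0734)–(0.379858, 0.275975, 2.0734)  len=0.2902
  (v4,v5,v2) [--+] → (-0.145086, 0.446577, 2.0734)–(0.145086, 0.446577, 2.0734)  len=0.2902
  (v5,v6,v2) [--+] → (-0.379858, 0.275975, 2.0734)–(-0.145086, 0.446577, 2.0734)  len=0.2902
  (v6,v7,v2) [--+] → (-0.469544, 0, 2.0734)–(-0.379858, 0.275975, 2.0734)  len=0.2902
  (v7,v8,v2) [--+] → (-0.379858, -0.275975, 2.0734)–(-0.469544, 0, 2.0734)  len=0.2902
  (v8,v9,v2) [--+] → (-0.145086, -0.446577, 2.0734)–(-0.379858, -0.275975, 2.0734)  len=0.2902
  (v9,v10,v2) [--+] → (0.145086, -0.446577, 2.0734)–(-0.145086, -0.446577, 2.0734)  len=0.2902
  (v10,v11,v2) [--+] → (0.379858, -0.275975, 2.0734)–(0.145086, -0.446577, 2.0734)  len=0.2902
  (v11,v1,v2) [--+] → (0.469544, 0, 2.0734)–(0.379858, -0.275975, 2.0734)  len=0.2902

Chained into 1 loop(s):
  loop 1: 10 segments, perimeter = 2.9019
Total perimeter = 2.902


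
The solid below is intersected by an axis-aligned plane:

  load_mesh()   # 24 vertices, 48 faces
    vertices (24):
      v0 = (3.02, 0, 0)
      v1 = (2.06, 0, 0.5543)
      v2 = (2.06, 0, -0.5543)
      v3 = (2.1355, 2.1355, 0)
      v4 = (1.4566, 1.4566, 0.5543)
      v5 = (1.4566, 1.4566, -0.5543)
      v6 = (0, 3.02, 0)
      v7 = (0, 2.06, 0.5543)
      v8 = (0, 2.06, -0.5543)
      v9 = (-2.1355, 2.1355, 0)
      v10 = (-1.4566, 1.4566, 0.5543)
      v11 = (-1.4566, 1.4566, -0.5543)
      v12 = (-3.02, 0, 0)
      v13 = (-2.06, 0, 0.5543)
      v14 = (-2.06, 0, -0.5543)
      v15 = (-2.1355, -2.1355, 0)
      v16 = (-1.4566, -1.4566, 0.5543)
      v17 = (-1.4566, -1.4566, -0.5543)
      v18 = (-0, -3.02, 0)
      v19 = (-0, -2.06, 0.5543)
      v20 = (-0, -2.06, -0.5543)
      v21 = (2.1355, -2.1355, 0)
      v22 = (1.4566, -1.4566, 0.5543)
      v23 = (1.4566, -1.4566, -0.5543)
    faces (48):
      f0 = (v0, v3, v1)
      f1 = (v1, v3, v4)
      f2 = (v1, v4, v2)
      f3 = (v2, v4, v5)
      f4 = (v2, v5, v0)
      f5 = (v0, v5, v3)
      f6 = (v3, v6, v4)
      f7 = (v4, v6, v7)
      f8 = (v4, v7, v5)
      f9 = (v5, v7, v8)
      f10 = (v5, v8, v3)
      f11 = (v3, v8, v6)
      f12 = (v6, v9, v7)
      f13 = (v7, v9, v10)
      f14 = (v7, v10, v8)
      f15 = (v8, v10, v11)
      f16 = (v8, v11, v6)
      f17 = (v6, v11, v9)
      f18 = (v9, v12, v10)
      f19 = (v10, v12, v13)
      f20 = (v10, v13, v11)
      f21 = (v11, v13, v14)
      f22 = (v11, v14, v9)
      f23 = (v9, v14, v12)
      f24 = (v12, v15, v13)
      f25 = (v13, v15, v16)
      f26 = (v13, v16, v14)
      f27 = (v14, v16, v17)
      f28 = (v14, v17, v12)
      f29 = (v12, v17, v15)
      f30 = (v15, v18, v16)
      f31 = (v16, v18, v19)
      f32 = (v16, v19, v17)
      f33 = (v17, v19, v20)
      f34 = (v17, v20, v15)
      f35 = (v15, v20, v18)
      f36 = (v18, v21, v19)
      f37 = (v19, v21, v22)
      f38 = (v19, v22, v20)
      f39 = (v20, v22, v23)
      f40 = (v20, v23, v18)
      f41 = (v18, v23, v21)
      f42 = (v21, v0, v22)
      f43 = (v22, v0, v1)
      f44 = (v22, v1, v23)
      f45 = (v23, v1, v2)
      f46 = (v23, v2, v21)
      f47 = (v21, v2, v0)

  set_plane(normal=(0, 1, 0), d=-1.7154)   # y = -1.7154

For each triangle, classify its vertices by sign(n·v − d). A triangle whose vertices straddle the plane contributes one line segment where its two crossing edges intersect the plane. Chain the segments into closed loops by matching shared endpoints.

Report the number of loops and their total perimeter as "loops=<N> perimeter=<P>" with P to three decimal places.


Straddling triangles (16 of 48):
  (v12,v15,v13) [+-+] → (-2.3095, -1.7154, 0)–(-2.12065, -1.7154, 0.109043)  len=0.2181
  (v13,v15,v16) [+-+] → (-2.12065, -1.7154, 0.109043)–(-1.7154, -1.7154, 0.342998)  len=0.4679
  (v12,v17,v15) [++-] → (-1.7154, -1.7154, -0.342998)–(-2.3095, -1.7154, 0)  len=0.6860
  (v15,v18,v16) [--+] → (-1.21548, -1.7154, 0.462543)–(-1.7154, -1.7154, 0.342998)  len=0.5140
  (v16,v18,v19) [+--] → (-1.21548, -1.7154, 0.462543)–(-0.83186, -1.7154, 0.5543)  len=0.3944
  (v16,v19,v17) [+-+] → (-0.83186, -1.7154, 0.5543)–(-0.83186, -1.7154, -0.0788183)  len=0.6331
  (v17,v19,v20) [+--] → (-0.83186, -1.7154, -0.0788183)–(-0.83186, -1.7154, -0.5543)  len=0.4755
  (v17,v20,v15) [+--] → (-0.83186, -1.7154, -0.5543)–(-1.7154, -1.7154, -0.342998)  len=0.9085
  (v19,v21,v22) [--+] → (1.7154, -1.7154, 0.342998)–(0.83186, -1.7154, 0.5543)  len=0.9085
  (v19,v22,v20) [-+-] → (0.83186, -1.7154, 0.5543)–(0.83186, -1.7154, 0.0788183)  len=0.4755
  (v20,v22,v23) [-++] → (0.83186, -1.7154, 0.0788183)–(0.83186, -1.7154, -0.5543)  len=0.6331
  (v20,v23,v18) [-+-] → (0.83186, -1.7154, -0.5543)–(1.21548, -1.7154, -0.462543)  len=0.3944
  (v18,v23,v21) [-+-] → (1.21548, -1.7154, -0.462543)–(1.7154, -1.7154, -0.342998)  len=0.5140
  (v21,v0,v22) [-++] → (2.3095, -1.7154, 0)–(1.7154, -1.7154, 0.342998)  len=0.6860
  (v23,v2,v21) [++-] → (2.12065, -1.7154, -0.109043)–(1.7154, -1.7154, -0.342998)  len=0.4679
  (v21,v2,v0) [-++] → (2.12065, -1.7154, -0.109043)–(2.3095, -1.7154, 0)  len=0.2181

Chained into 2 loop(s):
  loop 1: 8 segments, perimeter = 4.2975
  loop 2: 8 segments, perimeter = 4.2975
Total perimeter = 8.595

loops=2 perimeter=8.595


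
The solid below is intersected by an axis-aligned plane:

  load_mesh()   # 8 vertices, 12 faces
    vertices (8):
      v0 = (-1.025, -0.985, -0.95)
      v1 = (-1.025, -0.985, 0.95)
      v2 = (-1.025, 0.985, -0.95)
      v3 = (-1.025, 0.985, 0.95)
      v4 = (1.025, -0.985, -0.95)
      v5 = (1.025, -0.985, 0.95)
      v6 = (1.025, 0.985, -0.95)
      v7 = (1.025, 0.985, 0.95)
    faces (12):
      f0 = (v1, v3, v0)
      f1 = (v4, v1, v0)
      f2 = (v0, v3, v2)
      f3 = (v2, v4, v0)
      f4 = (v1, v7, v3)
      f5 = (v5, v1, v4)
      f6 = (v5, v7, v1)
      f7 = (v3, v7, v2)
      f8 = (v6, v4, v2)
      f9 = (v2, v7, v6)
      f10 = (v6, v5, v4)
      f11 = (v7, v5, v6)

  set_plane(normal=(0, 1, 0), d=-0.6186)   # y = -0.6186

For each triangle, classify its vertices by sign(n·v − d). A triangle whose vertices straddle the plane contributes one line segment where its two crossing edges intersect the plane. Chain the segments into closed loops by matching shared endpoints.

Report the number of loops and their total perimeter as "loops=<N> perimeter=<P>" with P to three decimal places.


loops=1 perimeter=7.900

Straddling triangles (8 of 12):
  (v1,v3,v0) [-+-] → (-1.025, -0.6186, 0.95)–(-1.025, -0.6186, -0.596619)  len=1.5466
  (v0,v3,v2) [-++] → (-1.025, -0.6186, -0.596619)–(-1.025, -0.6186, -0.95)  len=0.3534
  (v2,v4,v0) [+--] → (0.643721, -0.6186, -0.95)–(-1.025, -0.6186, -0.95)  len=1.6687
  (v1,v7,v3) [-++] → (-0.643721, -0.6186, 0.95)–(-1.025, -0.6186, 0.95)  len=0.3813
  (v5,v7,v1) [-+-] → (1.025, -0.6186, 0.95)–(-0.643721, -0.6186, 0.95)  len=1.6687
  (v6,v4,v2) [+-+] → (1.025, -0.6186, -0.95)–(0.643721, -0.6186, -0.95)  len=0.3813
  (v6,v5,v4) [+--] → (1.025, -0.6186, 0.596619)–(1.025, -0.6186, -0.95)  len=1.5466
  (v7,v5,v6) [+-+] → (1.025, -0.6186, 0.95)–(1.025, -0.6186, 0.596619)  len=0.3534

Chained into 1 loop(s):
  loop 1: 8 segments, perimeter = 7.9000
Total perimeter = 7.900


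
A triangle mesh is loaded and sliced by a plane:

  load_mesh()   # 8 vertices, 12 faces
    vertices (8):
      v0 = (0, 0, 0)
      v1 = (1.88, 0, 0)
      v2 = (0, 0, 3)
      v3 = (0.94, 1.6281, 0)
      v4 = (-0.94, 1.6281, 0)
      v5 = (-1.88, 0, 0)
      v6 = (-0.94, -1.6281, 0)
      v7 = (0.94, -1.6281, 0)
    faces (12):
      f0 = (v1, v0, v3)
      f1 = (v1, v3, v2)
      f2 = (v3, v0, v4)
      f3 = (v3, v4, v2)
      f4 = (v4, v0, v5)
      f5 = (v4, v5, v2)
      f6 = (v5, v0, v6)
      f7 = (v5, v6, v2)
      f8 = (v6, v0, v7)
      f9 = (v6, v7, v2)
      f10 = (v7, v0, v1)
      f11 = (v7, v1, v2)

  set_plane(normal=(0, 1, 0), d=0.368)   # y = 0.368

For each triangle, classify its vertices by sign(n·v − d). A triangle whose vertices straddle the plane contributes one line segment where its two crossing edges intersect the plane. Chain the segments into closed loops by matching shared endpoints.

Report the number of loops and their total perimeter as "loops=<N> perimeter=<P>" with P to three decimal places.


Straddling triangles (6 of 12):
  (v1,v0,v3) [--+] → (0.212469, 0.368, 0)–(1.66753, 0.368, 0)  len=1.4551
  (v1,v3,v2) [-+-] → (1.66753, 0.368, 0)–(0.212469, 0.368, 2.32191)  len=2.7402
  (v3,v0,v4) [+-+] → (0.212469, 0.368, 0)–(-0.212469, 0.368, 0)  len=0.4249
  (v3,v4,v2) [++-] → (-0.212469, 0.368, 2.32191)–(0.212469, 0.368, 2.32191)  len=0.4249
  (v4,v0,v5) [+--] → (-0.212469, 0.368, 0)–(-1.66753, 0.368, 0)  len=1.4551
  (v4,v5,v2) [+--] → (-1.66753, 0.368, 0)–(-0.212469, 0.368, 2.32191)  len=2.7402

Chained into 1 loop(s):
  loop 1: 6 segments, perimeter = 9.2403
Total perimeter = 9.240

loops=1 perimeter=9.240


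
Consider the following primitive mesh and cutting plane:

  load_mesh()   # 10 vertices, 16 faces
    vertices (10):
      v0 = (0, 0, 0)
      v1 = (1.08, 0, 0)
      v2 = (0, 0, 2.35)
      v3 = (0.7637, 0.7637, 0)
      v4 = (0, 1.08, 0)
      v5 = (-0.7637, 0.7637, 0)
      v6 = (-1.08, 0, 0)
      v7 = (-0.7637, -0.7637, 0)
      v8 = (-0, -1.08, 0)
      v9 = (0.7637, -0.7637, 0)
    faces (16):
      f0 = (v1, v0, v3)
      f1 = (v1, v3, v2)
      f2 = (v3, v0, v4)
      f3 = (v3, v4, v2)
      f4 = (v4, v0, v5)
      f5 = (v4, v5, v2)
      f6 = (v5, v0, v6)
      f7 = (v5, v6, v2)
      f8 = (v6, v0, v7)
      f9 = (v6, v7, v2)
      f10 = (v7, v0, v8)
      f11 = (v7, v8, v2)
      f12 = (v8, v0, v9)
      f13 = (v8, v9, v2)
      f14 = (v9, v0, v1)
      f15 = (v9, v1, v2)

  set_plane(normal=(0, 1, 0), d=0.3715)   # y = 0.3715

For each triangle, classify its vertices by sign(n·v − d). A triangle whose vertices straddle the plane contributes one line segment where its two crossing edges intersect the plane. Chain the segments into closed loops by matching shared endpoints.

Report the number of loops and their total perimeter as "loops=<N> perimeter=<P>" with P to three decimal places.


Straddling triangles (8 of 16):
  (v1,v0,v3) [--+] → (0.3715, 0.3715, 0)–(0.926137, 0.3715, 0)  len=0.5546
  (v1,v3,v2) [-+-] → (0.926137, 0.3715, 0)–(0.3715, 0.3715, 1.20685)  len=1.3282
  (v3,v0,v4) [+-+] → (0.3715, 0.3715, 0)–(0, 0.3715, 0)  len=0.3715
  (v3,v4,v2) [++-] → (0, 0.3715, 1.54164)–(0.3715, 0.3715, 1.20685)  len=0.5001
  (v4,v0,v5) [+-+] → (0, 0.3715, 0)–(-0.3715, 0.3715, 0)  len=0.3715
  (v4,v5,v2) [++-] → (-0.3715, 0.3715, 1.20685)–(0, 0.3715, 1.54164)  len=0.5001
  (v5,v0,v6) [+--] → (-0.3715, 0.3715, 0)–(-0.926137, 0.3715, 0)  len=0.5546
  (v5,v6,v2) [+--] → (-0.926137, 0.3715, 0)–(-0.3715, 0.3715, 1.20685)  len=1.3282

Chained into 1 loop(s):
  loop 1: 8 segments, perimeter = 5.5089
Total perimeter = 5.509

loops=1 perimeter=5.509


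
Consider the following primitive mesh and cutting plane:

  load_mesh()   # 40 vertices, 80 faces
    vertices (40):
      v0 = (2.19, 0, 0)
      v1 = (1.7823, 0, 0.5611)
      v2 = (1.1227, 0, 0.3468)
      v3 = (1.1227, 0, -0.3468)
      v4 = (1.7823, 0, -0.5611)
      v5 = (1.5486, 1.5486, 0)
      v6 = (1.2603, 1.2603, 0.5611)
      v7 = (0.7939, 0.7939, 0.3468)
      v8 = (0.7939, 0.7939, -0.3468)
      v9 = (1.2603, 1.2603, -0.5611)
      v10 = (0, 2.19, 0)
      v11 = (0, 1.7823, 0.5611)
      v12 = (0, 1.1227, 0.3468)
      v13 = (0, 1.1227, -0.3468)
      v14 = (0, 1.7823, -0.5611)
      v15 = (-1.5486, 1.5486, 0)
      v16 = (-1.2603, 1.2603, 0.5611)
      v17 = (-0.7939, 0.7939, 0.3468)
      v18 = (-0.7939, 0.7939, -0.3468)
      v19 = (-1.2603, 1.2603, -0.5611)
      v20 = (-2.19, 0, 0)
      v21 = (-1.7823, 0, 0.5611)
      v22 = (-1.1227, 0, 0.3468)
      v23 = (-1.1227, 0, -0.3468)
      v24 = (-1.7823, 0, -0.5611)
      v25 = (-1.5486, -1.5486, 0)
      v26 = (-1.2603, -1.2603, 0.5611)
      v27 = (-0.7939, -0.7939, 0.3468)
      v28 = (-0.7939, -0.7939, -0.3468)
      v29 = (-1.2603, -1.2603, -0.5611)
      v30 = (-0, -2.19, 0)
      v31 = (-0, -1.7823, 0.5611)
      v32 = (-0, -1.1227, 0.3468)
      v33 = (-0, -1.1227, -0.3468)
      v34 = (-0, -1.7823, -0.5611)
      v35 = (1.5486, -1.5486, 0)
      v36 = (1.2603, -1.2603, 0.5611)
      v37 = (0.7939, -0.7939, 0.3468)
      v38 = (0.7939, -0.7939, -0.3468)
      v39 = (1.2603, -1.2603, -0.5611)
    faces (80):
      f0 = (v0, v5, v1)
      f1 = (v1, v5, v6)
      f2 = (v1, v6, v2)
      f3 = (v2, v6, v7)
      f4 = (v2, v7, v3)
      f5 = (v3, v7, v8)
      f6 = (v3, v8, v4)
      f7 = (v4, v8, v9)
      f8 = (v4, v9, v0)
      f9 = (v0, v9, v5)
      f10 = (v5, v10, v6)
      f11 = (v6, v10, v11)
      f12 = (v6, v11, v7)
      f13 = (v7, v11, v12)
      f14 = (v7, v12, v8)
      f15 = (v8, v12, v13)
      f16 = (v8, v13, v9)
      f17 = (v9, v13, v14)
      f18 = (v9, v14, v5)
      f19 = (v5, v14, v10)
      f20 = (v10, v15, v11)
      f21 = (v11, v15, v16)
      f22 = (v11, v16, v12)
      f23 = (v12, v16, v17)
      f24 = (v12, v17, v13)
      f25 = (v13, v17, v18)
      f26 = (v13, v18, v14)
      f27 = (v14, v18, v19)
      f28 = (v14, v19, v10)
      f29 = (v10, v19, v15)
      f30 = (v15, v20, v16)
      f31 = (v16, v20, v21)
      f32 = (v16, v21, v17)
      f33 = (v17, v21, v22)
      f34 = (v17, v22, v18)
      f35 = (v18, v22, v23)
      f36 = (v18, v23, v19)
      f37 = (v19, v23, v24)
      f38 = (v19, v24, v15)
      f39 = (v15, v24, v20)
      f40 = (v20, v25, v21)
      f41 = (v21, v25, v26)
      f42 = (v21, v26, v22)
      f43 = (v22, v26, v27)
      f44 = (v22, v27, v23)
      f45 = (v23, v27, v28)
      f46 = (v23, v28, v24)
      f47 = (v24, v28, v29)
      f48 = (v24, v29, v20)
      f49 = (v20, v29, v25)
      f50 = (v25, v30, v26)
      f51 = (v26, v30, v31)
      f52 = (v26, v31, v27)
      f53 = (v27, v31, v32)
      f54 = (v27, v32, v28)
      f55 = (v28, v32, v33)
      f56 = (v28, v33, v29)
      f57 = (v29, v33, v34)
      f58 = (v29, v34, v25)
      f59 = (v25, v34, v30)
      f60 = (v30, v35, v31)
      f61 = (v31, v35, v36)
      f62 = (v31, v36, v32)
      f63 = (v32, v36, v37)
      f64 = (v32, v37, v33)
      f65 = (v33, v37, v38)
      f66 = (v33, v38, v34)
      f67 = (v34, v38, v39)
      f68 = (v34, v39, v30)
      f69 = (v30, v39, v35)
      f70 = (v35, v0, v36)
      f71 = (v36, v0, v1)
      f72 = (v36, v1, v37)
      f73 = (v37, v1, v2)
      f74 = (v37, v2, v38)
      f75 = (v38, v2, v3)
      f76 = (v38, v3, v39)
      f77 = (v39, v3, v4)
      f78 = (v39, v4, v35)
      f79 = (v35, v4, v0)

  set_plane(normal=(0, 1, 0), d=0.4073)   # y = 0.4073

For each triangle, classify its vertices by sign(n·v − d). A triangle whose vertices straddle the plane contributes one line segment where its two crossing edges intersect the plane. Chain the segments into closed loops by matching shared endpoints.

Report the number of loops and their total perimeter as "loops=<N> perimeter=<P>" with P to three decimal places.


loops=2 perimeter=6.936

Straddling triangles (20 of 80):
  (v0,v5,v1) [-+-] → (2.0213, 0.4073, 0)–(1.72083, 0.4073, 0.413524)  len=0.5112
  (v1,v5,v6) [-++] → (1.72083, 0.4073, 0.413524)–(1.6136, 0.4073, 0.5611)  len=0.1824
  (v1,v6,v2) [-+-] → (1.6136, 0.4073, 0.5611)–(1.16717, 0.4073, 0.416057)  len=0.4694
  (v2,v6,v7) [-++] → (1.16717, 0.4073, 0.416057)–(0.954013, 0.4073, 0.3468)  len=0.2241
  (v2,v7,v3) [-+-] → (0.954013, 0.4073, 0.3468)–(0.954013, 0.4073, 0.0090424)  len=0.3378
  (v3,v7,v8) [-++] → (0.954013, 0.4073, 0.0090424)–(0.954013, 0.4073, -0.3468)  len=0.3558
  (v3,v8,v4) [-+-] → (0.954013, 0.4073, -0.3468)–(1.27521, 0.4073, -0.451156)  len=0.3377
  (v4,v8,v9) [-++] → (1.27521, 0.4073, -0.451156)–(1.6136, 0.4073, -0.5611)  len=0.3558
  (v4,v9,v0) [-+-] → (1.6136, 0.4073, -0.5611)–(1.88954, 0.4073, -0.181335)  len=0.4694
  (v0,v9,v5) [-++] → (1.88954, 0.4073, -0.181335)–(2.0213, 0.4073, 0)  len=0.2242
  (v15,v20,v16) [+-+] → (-2.0213, 0.4073, 0)–(-1.88954, 0.4073, 0.181335)  len=0.2242
  (v16,v20,v21) [+--] → (-1.88954, 0.4073, 0.181335)–(-1.6136, 0.4073, 0.5611)  len=0.4694
  (v16,v21,v17) [+-+] → (-1.6136, 0.4073, 0.5611)–(-1.27521, 0.4073, 0.451156)  len=0.3558
  (v17,v21,v22) [+--] → (-1.27521, 0.4073, 0.451156)–(-0.954013, 0.4073, 0.3468)  len=0.3377
  (v17,v22,v18) [+-+] → (-0.954013, 0.4073, 0.3468)–(-0.954013, 0.4073, -0.0090424)  len=0.3558
  (v18,v22,v23) [+--] → (-0.954013, 0.4073, -0.0090424)–(-0.954013, 0.4073, -0.3468)  len=0.3378
  (v18,v23,v19) [+-+] → (-0.954013, 0.4073, -0.3468)–(-1.16717, 0.4073, -0.416057)  len=0.2241
  (v19,v23,v24) [+--] → (-1.16717, 0.4073, -0.416057)–(-1.6136, 0.4073, -0.5611)  len=0.4694
  (v19,v24,v15) [+-+] → (-1.6136, 0.4073, -0.5611)–(-1.72083, 0.4073, -0.413524)  len=0.1824
  (v15,v24,v20) [+--] → (-1.72083, 0.4073, -0.413524)–(-2.0213, 0.4073, 0)  len=0.5112

Chained into 2 loop(s):
  loop 1: 10 segments, perimeter = 3.4678
  loop 2: 10 segments, perimeter = 3.4678
Total perimeter = 6.936
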